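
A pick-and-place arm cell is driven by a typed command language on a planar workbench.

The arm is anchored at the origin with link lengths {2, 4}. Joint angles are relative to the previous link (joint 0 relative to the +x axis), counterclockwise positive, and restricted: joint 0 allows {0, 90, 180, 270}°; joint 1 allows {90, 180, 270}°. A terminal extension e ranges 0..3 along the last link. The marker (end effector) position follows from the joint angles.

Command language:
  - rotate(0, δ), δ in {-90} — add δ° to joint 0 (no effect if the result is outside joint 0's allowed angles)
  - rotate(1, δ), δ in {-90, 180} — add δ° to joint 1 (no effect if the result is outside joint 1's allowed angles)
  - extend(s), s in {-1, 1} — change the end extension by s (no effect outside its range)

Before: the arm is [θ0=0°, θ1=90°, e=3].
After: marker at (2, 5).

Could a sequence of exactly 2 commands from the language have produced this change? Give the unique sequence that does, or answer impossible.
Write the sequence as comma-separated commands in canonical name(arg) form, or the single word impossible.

extend(-1), extend(-1)

from: [θ0=0°, θ1=90°, e=3]
1. extend(-1) → [θ0=0°, θ1=90°, e=2]
2. extend(-1) → [θ0=0°, θ1=90°, e=1]
no rival 2-sequence matches.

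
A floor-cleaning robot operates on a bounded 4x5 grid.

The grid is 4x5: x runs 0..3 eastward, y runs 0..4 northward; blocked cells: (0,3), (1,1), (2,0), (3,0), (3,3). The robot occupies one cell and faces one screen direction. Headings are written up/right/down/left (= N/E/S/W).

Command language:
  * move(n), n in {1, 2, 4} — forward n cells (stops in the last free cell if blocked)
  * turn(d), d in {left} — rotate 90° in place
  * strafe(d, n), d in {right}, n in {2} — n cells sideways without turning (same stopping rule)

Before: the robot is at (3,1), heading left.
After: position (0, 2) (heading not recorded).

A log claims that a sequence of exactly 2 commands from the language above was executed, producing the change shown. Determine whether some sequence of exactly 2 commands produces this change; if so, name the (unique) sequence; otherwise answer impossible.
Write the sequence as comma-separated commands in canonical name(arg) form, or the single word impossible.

strafe(right, 2), move(4)

key: order matters: swapping strafe(right, 2) and move(4) lands elsewhere
t0: at (3,1), heading left
t=1 strafe(right, 2) ⇒ at (3,2), heading left
t=2 move(4) ⇒ at (0,2), heading left
no rival 2-sequence matches.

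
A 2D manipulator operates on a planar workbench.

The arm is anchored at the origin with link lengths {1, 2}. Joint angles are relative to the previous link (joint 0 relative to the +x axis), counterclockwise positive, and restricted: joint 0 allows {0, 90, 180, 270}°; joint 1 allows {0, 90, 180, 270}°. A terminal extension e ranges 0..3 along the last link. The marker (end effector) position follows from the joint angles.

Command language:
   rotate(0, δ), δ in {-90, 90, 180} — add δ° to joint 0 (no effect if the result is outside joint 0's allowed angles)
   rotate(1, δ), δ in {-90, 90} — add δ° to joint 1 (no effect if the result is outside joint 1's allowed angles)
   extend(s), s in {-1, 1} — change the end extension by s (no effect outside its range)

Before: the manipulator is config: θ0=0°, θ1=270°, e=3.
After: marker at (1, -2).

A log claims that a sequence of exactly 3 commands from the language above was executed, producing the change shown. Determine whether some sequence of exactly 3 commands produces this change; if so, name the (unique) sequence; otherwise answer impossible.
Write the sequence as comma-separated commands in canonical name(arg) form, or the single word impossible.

begin: config: θ0=0°, θ1=270°, e=3
[1] after extend(-1): config: θ0=0°, θ1=270°, e=2
[2] after extend(-1): config: θ0=0°, θ1=270°, e=1
[3] after extend(-1): config: θ0=0°, θ1=270°, e=0
uniquely the one of 343 3-step routes that fits.

extend(-1), extend(-1), extend(-1)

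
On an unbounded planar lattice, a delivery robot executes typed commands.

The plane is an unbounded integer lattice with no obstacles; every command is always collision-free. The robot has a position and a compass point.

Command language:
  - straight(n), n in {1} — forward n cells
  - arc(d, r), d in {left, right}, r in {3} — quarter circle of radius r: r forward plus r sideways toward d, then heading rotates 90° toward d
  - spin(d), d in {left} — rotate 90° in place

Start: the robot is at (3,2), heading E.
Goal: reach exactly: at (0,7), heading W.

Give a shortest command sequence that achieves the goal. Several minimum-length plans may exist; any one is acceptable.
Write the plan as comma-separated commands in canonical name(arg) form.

from: at (3,2), heading E
[1] after spin(left): at (3,2), heading N
[2] after straight(1): at (3,3), heading N
[3] after straight(1): at (3,4), heading N
[4] after arc(left, 3): at (0,7), heading W
minimal: 4 command(s), checked below 4.

spin(left), straight(1), straight(1), arc(left, 3)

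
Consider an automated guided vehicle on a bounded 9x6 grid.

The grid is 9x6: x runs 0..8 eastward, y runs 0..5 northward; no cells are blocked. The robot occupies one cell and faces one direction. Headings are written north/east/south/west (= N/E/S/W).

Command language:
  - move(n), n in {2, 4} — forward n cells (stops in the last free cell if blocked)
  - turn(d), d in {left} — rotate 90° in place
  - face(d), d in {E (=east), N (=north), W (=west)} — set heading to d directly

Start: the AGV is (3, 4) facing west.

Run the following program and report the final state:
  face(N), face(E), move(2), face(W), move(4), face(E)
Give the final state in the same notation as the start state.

(1, 4) facing east

initial: (3, 4) facing west
1. face(N) → (3, 4) facing north
2. face(E) → (3, 4) facing east
3. move(2) → (5, 4) facing east
4. face(W) → (5, 4) facing west
5. move(4) → (1, 4) facing west
6. face(E) → (1, 4) facing east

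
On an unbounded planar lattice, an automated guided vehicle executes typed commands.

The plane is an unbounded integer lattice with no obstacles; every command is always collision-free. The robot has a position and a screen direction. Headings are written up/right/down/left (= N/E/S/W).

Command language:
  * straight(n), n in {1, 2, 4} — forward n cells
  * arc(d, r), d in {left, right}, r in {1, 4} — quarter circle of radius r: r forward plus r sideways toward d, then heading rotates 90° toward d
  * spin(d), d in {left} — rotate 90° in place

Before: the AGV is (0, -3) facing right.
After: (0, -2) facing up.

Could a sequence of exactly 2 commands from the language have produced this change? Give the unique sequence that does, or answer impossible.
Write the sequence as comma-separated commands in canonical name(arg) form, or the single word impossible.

spin(left), straight(1)

key: cell and facing (now N) both changed — the 2 commands mix motion and turning
initial: (0, -3) facing right
[1] after spin(left): (0, -3) facing up
[2] after straight(1): (0, -2) facing up
all 64 alternatives checked — unique.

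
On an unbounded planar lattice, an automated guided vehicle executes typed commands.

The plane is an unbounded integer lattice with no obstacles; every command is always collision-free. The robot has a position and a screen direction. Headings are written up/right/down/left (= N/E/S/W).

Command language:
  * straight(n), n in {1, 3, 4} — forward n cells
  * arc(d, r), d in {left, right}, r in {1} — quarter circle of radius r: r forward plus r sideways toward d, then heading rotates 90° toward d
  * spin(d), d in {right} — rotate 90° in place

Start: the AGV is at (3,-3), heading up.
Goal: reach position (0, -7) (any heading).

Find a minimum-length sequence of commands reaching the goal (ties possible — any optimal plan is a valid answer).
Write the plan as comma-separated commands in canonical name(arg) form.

initial: at (3,-3), heading up
t=1 arc(left, 1) ⇒ at (2,-2), heading left
t=2 arc(left, 1) ⇒ at (1,-3), heading down
t=3 straight(3) ⇒ at (1,-6), heading down
t=4 arc(right, 1) ⇒ at (0,-7), heading left
minimal: 4 command(s), checked below 4.

arc(left, 1), arc(left, 1), straight(3), arc(right, 1)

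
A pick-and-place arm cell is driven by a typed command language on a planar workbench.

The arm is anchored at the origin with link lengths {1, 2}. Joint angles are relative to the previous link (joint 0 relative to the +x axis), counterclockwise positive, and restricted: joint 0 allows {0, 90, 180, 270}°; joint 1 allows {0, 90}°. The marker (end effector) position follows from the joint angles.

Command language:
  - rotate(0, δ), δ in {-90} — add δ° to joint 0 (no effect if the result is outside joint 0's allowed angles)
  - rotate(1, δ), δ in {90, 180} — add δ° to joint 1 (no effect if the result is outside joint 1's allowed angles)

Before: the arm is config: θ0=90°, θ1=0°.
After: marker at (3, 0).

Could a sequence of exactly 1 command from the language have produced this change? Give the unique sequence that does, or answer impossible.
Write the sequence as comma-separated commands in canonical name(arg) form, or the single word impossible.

rotate(0, -90)

initial: config: θ0=90°, θ1=0°
t=1 rotate(0, -90) ⇒ config: θ0=0°, θ1=0°
uniquely the one of 3 1-step routes that fits.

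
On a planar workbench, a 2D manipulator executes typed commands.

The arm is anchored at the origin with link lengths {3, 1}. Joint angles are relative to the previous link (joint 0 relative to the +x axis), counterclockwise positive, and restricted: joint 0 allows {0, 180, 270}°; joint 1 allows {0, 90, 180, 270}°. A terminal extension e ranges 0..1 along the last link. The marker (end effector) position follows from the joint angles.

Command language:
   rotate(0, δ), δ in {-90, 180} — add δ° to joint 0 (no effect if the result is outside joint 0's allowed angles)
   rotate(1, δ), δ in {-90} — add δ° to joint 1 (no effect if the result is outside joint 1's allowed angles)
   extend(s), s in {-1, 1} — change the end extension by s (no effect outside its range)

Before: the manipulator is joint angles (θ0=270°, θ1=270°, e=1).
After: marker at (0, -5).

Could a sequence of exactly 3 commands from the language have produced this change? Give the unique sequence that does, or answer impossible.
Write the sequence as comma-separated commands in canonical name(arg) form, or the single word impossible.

begin: joint angles (θ0=270°, θ1=270°, e=1)
step 1 (rotate(1, -90)): joint angles (θ0=270°, θ1=180°, e=1)
step 2 (rotate(1, -90)): joint angles (θ0=270°, θ1=90°, e=1)
step 3 (rotate(1, -90)): joint angles (θ0=270°, θ1=0°, e=1)
all 125 alternatives checked — unique.

rotate(1, -90), rotate(1, -90), rotate(1, -90)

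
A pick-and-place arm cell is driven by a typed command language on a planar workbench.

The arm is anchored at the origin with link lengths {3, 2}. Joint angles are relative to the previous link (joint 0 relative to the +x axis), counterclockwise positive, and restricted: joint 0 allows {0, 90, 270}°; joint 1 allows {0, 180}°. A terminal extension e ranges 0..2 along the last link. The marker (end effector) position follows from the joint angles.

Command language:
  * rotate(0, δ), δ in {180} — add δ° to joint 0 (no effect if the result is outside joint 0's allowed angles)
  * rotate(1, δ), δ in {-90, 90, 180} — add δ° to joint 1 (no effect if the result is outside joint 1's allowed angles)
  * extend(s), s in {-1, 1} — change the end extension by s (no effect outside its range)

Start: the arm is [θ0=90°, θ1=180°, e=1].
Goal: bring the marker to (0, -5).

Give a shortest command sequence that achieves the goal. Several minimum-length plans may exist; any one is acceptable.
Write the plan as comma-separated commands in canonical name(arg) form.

extend(-1), rotate(1, 180), rotate(0, 180)

initial: [θ0=90°, θ1=180°, e=1]
[1] after extend(-1): [θ0=90°, θ1=180°, e=0]
[2] after rotate(1, 180): [θ0=90°, θ1=0°, e=0]
[3] after rotate(0, 180): [θ0=270°, θ1=0°, e=0]
minimal: 3 command(s), checked below 3.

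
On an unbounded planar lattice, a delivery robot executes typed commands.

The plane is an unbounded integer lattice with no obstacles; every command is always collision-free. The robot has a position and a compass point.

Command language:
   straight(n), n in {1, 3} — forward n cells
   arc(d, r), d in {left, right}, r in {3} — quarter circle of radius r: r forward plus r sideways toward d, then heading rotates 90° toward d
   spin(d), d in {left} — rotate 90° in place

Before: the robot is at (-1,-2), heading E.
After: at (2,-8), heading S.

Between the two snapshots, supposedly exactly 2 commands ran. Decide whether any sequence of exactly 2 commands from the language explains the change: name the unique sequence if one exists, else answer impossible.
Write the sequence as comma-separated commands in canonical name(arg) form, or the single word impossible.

key: running straight(3) before arc(right, 3) would end elsewhere — order is forced
initial: at (-1,-2), heading E
step 1 (arc(right, 3)): at (2,-5), heading S
step 2 (straight(3)): at (2,-8), heading S
uniquely the one of 25 2-step routes that fits.

arc(right, 3), straight(3)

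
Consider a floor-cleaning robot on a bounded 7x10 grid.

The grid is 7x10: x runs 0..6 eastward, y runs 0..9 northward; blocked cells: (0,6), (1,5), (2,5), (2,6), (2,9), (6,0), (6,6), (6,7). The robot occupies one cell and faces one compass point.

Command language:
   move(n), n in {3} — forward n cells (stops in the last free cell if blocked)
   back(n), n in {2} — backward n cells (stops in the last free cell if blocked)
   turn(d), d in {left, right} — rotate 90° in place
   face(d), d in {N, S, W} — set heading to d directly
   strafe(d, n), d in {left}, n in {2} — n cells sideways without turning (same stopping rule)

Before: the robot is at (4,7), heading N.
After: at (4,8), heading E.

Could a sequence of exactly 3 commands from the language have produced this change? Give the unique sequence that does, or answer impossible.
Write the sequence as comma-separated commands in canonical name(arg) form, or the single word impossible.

key: position moved to (4,8) AND the heading swung to E — translation plus rotation needed
from: at (4,7), heading N
t=1 back(2) ⇒ at (4,5), heading N
t=2 move(3) ⇒ at (4,8), heading N
t=3 turn(right) ⇒ at (4,8), heading E
no rival 3-sequence matches.

back(2), move(3), turn(right)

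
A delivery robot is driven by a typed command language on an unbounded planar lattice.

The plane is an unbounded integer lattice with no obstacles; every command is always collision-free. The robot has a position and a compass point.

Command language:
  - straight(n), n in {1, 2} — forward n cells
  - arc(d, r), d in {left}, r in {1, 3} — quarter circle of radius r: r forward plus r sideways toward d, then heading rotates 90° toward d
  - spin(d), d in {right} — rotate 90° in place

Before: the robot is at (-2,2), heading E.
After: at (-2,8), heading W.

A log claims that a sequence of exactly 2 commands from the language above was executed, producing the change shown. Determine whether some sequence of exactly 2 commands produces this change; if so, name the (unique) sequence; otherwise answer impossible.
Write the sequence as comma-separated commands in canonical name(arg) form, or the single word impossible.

key: position moved to (-2,8) AND the heading swung to W — translation plus rotation needed
initial: at (-2,2), heading E
1. arc(left, 3) → at (1,5), heading N
2. arc(left, 3) → at (-2,8), heading W
all 25 alternatives checked — unique.

arc(left, 3), arc(left, 3)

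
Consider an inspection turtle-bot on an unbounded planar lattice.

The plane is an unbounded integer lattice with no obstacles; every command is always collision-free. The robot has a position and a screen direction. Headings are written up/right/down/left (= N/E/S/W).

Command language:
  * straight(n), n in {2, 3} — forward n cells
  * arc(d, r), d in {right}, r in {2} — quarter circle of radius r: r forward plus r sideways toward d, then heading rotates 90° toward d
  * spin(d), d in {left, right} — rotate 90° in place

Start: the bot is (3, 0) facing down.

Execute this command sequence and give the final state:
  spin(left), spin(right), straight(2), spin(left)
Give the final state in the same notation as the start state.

from: (3, 0) facing down
[1] after spin(left): (3, 0) facing right
[2] after spin(right): (3, 0) facing down
[3] after straight(2): (3, -2) facing down
[4] after spin(left): (3, -2) facing right

(3, -2) facing right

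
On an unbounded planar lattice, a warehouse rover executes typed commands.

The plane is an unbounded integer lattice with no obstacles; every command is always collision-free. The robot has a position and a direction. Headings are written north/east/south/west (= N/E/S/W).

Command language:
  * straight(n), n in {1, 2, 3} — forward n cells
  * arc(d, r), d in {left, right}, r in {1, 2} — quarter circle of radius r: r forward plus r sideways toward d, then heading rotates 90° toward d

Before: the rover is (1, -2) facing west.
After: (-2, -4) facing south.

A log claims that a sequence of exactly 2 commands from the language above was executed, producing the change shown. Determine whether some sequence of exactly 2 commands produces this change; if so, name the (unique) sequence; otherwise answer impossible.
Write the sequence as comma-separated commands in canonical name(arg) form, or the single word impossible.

key: order matters: swapping straight(1) and arc(left, 2) lands elsewhere
initial: (1, -2) facing west
1. straight(1) → (0, -2) facing west
2. arc(left, 2) → (-2, -4) facing south
uniquely the one of 49 2-step routes that fits.

straight(1), arc(left, 2)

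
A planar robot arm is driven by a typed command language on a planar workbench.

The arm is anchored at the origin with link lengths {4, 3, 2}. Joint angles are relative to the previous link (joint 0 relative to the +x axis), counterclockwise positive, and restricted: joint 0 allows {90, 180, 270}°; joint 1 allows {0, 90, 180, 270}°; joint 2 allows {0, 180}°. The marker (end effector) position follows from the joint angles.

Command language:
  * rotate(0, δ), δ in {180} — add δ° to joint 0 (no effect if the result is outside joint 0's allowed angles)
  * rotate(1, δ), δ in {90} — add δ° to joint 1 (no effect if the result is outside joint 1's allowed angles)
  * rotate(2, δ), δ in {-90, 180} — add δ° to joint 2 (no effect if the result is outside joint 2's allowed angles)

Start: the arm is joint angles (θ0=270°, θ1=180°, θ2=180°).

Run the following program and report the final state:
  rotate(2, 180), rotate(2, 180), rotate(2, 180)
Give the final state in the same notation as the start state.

joint angles (θ0=270°, θ1=180°, θ2=0°)

initial: joint angles (θ0=270°, θ1=180°, θ2=180°)
t=1 rotate(2, 180) ⇒ joint angles (θ0=270°, θ1=180°, θ2=0°)
t=2 rotate(2, 180) ⇒ joint angles (θ0=270°, θ1=180°, θ2=180°)
t=3 rotate(2, 180) ⇒ joint angles (θ0=270°, θ1=180°, θ2=0°)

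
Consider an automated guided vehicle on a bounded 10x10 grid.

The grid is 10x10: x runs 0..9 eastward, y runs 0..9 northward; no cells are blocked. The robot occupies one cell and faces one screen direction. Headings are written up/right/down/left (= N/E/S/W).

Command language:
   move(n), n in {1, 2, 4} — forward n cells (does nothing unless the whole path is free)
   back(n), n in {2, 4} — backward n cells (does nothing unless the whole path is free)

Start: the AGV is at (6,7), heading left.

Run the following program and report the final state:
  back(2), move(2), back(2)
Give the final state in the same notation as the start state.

initial: at (6,7), heading left
[1] after back(2): at (8,7), heading left
[2] after move(2): at (6,7), heading left
[3] after back(2): at (8,7), heading left

at (8,7), heading left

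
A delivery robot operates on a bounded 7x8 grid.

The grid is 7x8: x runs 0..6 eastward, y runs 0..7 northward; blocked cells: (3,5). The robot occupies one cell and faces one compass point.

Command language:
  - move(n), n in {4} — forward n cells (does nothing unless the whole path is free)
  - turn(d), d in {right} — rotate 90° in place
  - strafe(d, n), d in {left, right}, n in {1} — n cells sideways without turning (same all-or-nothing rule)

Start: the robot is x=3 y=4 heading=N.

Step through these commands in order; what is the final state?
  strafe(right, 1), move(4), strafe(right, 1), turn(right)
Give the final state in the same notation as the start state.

t0: x=3 y=4 heading=N
[1] after strafe(right, 1): x=4 y=4 heading=N
[2] after move(4): x=4 y=4 heading=N
[3] after strafe(right, 1): x=5 y=4 heading=N
[4] after turn(right): x=5 y=4 heading=E

x=5 y=4 heading=E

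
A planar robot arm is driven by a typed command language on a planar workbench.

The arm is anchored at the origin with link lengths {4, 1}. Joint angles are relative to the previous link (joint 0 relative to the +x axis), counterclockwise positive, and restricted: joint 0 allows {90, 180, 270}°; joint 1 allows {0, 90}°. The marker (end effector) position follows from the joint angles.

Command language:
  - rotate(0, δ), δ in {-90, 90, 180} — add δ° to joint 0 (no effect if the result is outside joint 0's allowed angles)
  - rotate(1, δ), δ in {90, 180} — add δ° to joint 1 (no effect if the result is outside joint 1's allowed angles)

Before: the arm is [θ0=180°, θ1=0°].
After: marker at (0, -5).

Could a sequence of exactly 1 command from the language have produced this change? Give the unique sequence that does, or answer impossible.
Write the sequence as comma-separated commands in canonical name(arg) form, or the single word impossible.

begin: [θ0=180°, θ1=0°]
[1] after rotate(0, 90): [θ0=270°, θ1=0°]
uniquely the one of 5 1-step routes that fits.

rotate(0, 90)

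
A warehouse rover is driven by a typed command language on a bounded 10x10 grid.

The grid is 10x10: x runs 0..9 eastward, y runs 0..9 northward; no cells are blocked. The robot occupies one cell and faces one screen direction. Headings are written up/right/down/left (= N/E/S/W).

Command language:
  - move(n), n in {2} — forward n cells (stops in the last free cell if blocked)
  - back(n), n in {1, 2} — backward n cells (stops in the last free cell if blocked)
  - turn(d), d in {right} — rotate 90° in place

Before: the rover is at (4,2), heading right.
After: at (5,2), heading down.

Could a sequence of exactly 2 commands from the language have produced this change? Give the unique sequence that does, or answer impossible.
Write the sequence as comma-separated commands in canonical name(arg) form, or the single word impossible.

checked all 2-command options: none fits.

impossible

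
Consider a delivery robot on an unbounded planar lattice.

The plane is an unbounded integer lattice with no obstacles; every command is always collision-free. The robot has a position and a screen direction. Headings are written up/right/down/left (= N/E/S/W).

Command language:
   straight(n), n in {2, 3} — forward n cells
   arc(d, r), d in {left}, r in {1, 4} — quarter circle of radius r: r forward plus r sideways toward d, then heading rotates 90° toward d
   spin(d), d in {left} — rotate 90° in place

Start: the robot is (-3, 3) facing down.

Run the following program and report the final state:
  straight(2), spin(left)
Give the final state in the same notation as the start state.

(-3, 1) facing right

start: (-3, 3) facing down
[1] after straight(2): (-3, 1) facing down
[2] after spin(left): (-3, 1) facing right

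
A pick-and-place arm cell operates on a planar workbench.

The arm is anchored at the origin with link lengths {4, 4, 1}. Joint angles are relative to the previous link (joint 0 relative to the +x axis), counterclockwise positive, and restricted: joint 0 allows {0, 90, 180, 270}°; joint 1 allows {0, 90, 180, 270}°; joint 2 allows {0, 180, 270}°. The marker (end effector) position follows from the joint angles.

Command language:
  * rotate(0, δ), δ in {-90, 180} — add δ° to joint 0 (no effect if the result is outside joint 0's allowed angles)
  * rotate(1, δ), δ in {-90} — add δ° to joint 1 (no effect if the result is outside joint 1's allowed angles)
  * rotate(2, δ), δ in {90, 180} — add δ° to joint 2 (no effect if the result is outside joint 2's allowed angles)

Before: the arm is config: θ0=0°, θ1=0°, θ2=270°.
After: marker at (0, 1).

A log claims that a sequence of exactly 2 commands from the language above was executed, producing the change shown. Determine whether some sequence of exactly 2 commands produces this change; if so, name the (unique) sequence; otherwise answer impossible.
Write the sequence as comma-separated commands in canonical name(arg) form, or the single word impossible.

start: config: θ0=0°, θ1=0°, θ2=270°
1. rotate(1, -90) → config: θ0=0°, θ1=270°, θ2=270°
2. rotate(1, -90) → config: θ0=0°, θ1=180°, θ2=270°
no rival 2-sequence matches.

rotate(1, -90), rotate(1, -90)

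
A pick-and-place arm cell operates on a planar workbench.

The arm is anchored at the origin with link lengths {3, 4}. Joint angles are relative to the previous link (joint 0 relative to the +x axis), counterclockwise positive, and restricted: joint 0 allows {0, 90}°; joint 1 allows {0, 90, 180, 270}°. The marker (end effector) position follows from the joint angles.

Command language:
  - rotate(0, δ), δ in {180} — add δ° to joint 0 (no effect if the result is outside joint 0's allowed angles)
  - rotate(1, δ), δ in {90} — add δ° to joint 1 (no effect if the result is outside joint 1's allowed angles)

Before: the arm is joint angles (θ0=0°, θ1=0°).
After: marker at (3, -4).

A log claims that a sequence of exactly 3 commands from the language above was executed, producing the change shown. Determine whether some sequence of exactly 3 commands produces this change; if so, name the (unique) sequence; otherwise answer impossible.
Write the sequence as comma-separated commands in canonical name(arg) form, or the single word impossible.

initial: joint angles (θ0=0°, θ1=0°)
t=1 rotate(1, 90) ⇒ joint angles (θ0=0°, θ1=90°)
t=2 rotate(1, 90) ⇒ joint angles (θ0=0°, θ1=180°)
t=3 rotate(1, 90) ⇒ joint angles (θ0=0°, θ1=270°)
uniquely the one of 8 3-step routes that fits.

rotate(1, 90), rotate(1, 90), rotate(1, 90)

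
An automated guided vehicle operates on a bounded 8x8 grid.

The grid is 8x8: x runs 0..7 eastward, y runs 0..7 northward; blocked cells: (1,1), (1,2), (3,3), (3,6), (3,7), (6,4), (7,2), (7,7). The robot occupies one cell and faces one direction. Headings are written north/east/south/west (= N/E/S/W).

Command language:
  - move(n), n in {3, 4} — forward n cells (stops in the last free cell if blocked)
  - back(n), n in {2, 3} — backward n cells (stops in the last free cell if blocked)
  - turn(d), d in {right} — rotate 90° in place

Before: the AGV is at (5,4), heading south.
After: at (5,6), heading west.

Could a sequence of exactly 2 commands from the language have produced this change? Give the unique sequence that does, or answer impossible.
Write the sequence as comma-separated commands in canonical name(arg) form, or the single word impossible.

back(2), turn(right)

key: position moved to (5,6) AND the heading swung to W — translation plus rotation needed
from: at (5,4), heading south
[1] after back(2): at (5,6), heading south
[2] after turn(right): at (5,6), heading west
all 25 alternatives checked — unique.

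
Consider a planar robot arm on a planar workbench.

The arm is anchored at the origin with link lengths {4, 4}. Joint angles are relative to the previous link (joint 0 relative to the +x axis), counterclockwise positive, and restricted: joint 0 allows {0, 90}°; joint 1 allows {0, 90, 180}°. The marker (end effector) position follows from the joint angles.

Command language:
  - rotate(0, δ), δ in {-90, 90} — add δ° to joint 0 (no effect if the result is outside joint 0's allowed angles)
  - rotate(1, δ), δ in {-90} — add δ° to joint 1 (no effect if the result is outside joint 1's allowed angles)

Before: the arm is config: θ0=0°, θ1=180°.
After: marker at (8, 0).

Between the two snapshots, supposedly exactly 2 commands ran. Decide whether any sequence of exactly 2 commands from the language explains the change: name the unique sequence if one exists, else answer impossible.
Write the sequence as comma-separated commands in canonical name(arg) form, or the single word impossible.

t0: config: θ0=0°, θ1=180°
t=1 rotate(1, -90) ⇒ config: θ0=0°, θ1=90°
t=2 rotate(1, -90) ⇒ config: θ0=0°, θ1=0°
uniquely the one of 9 2-step routes that fits.

rotate(1, -90), rotate(1, -90)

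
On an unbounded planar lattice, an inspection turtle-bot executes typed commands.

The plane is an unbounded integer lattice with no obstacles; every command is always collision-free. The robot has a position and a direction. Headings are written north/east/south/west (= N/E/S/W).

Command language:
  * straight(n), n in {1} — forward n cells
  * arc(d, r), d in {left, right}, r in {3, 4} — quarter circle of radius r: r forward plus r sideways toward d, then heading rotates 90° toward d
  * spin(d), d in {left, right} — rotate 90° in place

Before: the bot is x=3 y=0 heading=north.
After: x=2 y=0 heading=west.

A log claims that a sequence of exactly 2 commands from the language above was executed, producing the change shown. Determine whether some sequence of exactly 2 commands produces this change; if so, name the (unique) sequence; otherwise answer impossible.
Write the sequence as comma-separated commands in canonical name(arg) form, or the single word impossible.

spin(left), straight(1)

key: order matters: swapping spin(left) and straight(1) lands elsewhere
t0: x=3 y=0 heading=north
1. spin(left) → x=3 y=0 heading=west
2. straight(1) → x=2 y=0 heading=west
uniquely the one of 49 2-step routes that fits.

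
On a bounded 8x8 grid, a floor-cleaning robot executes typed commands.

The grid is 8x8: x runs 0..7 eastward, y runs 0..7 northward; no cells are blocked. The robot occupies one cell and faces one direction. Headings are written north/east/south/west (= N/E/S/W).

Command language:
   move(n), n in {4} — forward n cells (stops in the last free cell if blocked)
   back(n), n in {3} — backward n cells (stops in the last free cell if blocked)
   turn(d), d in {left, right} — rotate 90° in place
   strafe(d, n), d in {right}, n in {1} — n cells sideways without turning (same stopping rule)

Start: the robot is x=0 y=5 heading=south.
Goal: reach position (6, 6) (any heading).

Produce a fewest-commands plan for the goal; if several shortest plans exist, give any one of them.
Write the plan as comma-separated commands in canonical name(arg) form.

turn(right), back(3), back(3), strafe(right, 1)

initial: x=0 y=5 heading=south
1. turn(right) → x=0 y=5 heading=west
2. back(3) → x=3 y=5 heading=west
3. back(3) → x=6 y=5 heading=west
4. strafe(right, 1) → x=6 y=6 heading=west
shorter routes all fall short; 4 is best.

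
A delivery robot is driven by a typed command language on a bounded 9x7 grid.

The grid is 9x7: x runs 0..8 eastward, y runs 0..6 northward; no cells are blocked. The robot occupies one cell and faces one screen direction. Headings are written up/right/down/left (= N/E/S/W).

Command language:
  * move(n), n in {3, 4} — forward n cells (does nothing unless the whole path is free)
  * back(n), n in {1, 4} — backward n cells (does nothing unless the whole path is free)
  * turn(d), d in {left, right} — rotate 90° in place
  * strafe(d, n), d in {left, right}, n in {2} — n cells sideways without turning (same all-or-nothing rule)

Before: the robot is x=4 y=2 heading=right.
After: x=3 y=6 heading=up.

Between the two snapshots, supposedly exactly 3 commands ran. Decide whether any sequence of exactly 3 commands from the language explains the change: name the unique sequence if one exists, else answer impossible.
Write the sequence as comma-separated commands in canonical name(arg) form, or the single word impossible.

key: order matters: swapping back(1) and move(4) lands elsewhere
begin: x=4 y=2 heading=right
1. back(1) → x=3 y=2 heading=right
2. turn(left) → x=3 y=2 heading=up
3. move(4) → x=3 y=6 heading=up
no rival 3-sequence matches.

back(1), turn(left), move(4)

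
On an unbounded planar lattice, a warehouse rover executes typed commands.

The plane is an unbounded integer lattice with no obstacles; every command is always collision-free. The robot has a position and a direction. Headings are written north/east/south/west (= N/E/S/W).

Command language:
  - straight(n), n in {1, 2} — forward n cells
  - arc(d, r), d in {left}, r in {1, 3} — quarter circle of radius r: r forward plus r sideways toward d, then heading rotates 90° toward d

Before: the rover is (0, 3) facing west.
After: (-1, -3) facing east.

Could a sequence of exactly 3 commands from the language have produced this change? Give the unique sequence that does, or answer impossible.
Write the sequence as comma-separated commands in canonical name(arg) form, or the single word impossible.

key: running arc(left, 3) before straight(1) would end elsewhere — order is forced
t0: (0, 3) facing west
[1] after straight(1): (-1, 3) facing west
[2] after arc(left, 3): (-4, 0) facing south
[3] after arc(left, 3): (-1, -3) facing east
no rival 3-sequence matches.

straight(1), arc(left, 3), arc(left, 3)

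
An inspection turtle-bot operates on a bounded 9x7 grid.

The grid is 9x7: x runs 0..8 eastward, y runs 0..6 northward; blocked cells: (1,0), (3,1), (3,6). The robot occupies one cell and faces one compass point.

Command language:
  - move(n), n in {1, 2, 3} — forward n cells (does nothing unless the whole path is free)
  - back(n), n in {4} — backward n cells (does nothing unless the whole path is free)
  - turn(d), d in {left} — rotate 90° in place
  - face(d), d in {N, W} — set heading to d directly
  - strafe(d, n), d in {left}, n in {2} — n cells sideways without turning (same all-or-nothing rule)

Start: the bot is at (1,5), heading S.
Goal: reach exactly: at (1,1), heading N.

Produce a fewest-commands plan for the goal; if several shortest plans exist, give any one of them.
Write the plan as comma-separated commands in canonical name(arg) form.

start: at (1,5), heading S
[1] after face(N): at (1,5), heading N
[2] after back(4): at (1,1), heading N
no 1-step plan works, so 2 is optimal.

face(N), back(4)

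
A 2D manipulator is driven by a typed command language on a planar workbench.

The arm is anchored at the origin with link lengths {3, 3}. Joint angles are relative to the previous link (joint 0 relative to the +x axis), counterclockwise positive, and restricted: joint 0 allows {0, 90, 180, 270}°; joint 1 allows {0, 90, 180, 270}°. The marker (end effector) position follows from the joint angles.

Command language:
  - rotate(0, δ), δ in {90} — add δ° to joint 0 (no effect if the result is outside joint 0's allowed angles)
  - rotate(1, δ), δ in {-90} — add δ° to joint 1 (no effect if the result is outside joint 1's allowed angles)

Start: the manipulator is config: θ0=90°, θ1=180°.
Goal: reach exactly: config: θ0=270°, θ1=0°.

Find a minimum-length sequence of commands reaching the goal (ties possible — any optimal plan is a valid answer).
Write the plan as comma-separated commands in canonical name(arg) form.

rotate(0, 90), rotate(0, 90), rotate(1, -90), rotate(1, -90)

from: config: θ0=90°, θ1=180°
t=1 rotate(0, 90) ⇒ config: θ0=180°, θ1=180°
t=2 rotate(0, 90) ⇒ config: θ0=270°, θ1=180°
t=3 rotate(1, -90) ⇒ config: θ0=270°, θ1=90°
t=4 rotate(1, -90) ⇒ config: θ0=270°, θ1=0°
shorter routes all fall short; 4 is best.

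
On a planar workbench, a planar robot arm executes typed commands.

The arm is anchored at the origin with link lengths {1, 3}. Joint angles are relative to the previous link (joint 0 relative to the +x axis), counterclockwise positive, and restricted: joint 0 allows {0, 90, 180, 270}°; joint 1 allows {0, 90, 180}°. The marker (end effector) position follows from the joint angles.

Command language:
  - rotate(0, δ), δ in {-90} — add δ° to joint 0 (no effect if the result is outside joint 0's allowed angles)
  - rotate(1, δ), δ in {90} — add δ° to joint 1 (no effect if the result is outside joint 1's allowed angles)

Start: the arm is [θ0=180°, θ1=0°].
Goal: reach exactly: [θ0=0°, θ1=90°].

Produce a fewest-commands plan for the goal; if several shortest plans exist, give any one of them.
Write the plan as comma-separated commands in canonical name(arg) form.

rotate(1, 90), rotate(0, -90), rotate(0, -90)

initial: [θ0=180°, θ1=0°]
step 1 (rotate(1, 90)): [θ0=180°, θ1=90°]
step 2 (rotate(0, -90)): [θ0=90°, θ1=90°]
step 3 (rotate(0, -90)): [θ0=0°, θ1=90°]
nothing shorter than 3 reaches the goal.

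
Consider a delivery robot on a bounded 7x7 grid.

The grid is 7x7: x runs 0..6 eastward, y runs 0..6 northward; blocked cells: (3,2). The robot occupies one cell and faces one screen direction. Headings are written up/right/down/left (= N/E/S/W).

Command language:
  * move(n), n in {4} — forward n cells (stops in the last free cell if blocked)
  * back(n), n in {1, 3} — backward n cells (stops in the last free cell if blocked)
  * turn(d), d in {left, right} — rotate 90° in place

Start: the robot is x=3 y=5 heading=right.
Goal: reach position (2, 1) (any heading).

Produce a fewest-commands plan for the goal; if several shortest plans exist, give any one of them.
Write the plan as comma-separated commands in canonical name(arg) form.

start: x=3 y=5 heading=right
t=1 back(1) ⇒ x=2 y=5 heading=right
t=2 turn(right) ⇒ x=2 y=5 heading=down
t=3 move(4) ⇒ x=2 y=1 heading=down
no 2-step plan works, so 3 is optimal.

back(1), turn(right), move(4)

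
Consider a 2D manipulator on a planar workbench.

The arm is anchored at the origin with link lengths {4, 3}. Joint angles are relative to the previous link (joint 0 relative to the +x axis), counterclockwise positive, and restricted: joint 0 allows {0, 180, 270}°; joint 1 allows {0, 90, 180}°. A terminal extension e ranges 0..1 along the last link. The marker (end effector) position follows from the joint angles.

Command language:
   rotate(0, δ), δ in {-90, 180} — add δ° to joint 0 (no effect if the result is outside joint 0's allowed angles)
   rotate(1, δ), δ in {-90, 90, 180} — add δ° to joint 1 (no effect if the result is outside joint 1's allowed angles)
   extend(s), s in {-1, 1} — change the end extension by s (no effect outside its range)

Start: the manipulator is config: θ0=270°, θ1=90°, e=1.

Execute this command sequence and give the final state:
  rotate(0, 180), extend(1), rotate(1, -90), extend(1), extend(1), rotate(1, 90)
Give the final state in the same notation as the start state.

config: θ0=270°, θ1=90°, e=1

begin: config: θ0=270°, θ1=90°, e=1
t=1 rotate(0, 180) ⇒ config: θ0=270°, θ1=90°, e=1
t=2 extend(1) ⇒ config: θ0=270°, θ1=90°, e=1
t=3 rotate(1, -90) ⇒ config: θ0=270°, θ1=0°, e=1
t=4 extend(1) ⇒ config: θ0=270°, θ1=0°, e=1
t=5 extend(1) ⇒ config: θ0=270°, θ1=0°, e=1
t=6 rotate(1, 90) ⇒ config: θ0=270°, θ1=90°, e=1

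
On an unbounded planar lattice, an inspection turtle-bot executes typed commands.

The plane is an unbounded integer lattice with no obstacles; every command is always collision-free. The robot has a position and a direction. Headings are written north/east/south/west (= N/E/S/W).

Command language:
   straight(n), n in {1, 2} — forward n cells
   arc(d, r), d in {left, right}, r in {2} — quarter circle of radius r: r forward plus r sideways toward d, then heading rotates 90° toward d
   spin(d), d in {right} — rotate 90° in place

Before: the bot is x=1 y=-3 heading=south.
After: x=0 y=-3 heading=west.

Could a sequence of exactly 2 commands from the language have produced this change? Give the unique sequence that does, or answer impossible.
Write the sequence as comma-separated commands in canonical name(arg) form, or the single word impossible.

key: order matters: swapping spin(right) and straight(1) lands elsewhere
start: x=1 y=-3 heading=south
[1] after spin(right): x=1 y=-3 heading=west
[2] after straight(1): x=0 y=-3 heading=west
no rival 2-sequence matches.

spin(right), straight(1)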